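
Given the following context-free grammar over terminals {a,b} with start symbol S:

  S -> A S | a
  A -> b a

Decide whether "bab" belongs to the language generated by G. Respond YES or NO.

CNF form of G:
  S -> A S | a
  A -> T0 T1
  T0 -> b
  T1 -> a

CYK table (by increasing span):
  cell(0,0) b: {T0}  orig:{}
  cell(1,1) a: {S,T1}  orig:{S}
  cell(2,2) b: {T0}  orig:{}
  cell(0,1) ba: {A}
  cell(1,2) ab: ∅
  cell(0,2) bab: ∅

S ∉ T[0,2] ⇒ NO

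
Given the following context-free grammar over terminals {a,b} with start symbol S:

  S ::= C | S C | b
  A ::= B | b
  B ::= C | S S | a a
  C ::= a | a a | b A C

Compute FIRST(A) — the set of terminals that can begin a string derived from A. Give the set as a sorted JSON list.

FIRST iteration:
[1]
  A via A→b: +{b}
  B via B→a a: +{a}
  C via C→a: +{a}
  C via C→b A C: +{b}
  S via S→C: +{a,b}
  FIRST[S]={a,b}  FIRST[A]={b}  FIRST[B]={a}  FIRST[C]={a,b}
[2]
  A via A→B: +{a}
  B via B→C: +{b}
  FIRST[S]={a,b}  FIRST[A]={a,b}  FIRST[B]={a,b}  FIRST[C]={a,b}
[3] done
  FIRST[S]={a,b}  FIRST[A]={a,b}  FIRST[B]={a,b}  FIRST[C]={a,b}

FIRST(A) = ["a", "b"]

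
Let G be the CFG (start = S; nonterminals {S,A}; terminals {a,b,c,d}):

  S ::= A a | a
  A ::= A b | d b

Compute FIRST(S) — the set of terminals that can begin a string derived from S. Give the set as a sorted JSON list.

FIRST iteration:
[1]
  A via A→d b: +{d}
  S via S→A a: +{d}
  S via S→a: +{a}
  FIRST(S)={a,d}  FIRST(A)={d}
[2] (stable)
  FIRST(S)={a,d}  FIRST(A)={d}

FIRST(S) = ["a", "d"]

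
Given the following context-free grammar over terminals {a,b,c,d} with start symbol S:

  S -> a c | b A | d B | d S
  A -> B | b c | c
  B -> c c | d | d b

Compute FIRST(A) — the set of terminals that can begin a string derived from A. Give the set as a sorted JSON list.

FIRST sets, iterate to fixpoint:
round 1:
  A via A→b c: +{b}
  A via A→c: +{c}
  B via B→c c: +{c}
  B via B→d: +{d}
  S via S→a c: +{a}
  S via S→b A: +{b}
  S via S→d B: +{d}
  FIRST(S)={a,b,d}  FIRST(A)={b,c}  FIRST(B)={c,d}
round 2:
  A via A→B: +{d}
  FIRST(S)={a,b,d}  FIRST(A)={b,c,d}  FIRST(B)={c,d}
round 3: done
  FIRST(S)={a,b,d}  FIRST(A)={b,c,d}  FIRST(B)={c,d}

FIRST(A) = ["b", "c", "d"]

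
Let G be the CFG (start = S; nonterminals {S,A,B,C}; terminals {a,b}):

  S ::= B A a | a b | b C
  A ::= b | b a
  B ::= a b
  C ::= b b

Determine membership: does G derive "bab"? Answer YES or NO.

CNF form of G:
  S -> B X2 | T0 C | T1 T0
  A -> T0 T1 | b
  B -> T1 T0
  C -> T0 T0
  T0 -> b
  T1 -> a
  X2 -> A T1

Fill CYK table bottom-up:
  cell(0,0) b: {A,T0}  orig:{A}
  cell(1,1) a: {T1}  orig:{}
  cell(2,2) b: {A,T0}  orig:{A}
  cell(0,1) ba: {A,X2}  orig:{A}
  cell(1,2) ab: {B,S}
  cell(0,2) bab: ∅

S ∉ T[0,2] ⇒ NO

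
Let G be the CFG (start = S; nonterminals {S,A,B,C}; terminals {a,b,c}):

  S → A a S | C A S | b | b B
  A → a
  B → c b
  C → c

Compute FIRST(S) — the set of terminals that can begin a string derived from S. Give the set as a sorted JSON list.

FIRST sets, iterate to fixpoint:
[1]
  A via A→a: +{a}
  B via B→c b: +{c}
  C via C→c: +{c}
  S via S→A a S: +{a}
  S via S→C A S: +{c}
  S via S→b: +{b}
  FIRST[S]={a,b,c}  FIRST[A]={a}  FIRST[B]={c}  FIRST[C]={c}
[2] done
  FIRST[S]={a,b,c}  FIRST[A]={a}  FIRST[B]={c}  FIRST[C]={c}

FIRST(S) = ["a", "b", "c"]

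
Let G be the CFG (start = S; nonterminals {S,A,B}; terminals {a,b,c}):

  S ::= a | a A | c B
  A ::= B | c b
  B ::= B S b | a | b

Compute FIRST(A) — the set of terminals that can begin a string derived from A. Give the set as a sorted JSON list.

FIRST sets, iterate to fixpoint:
[1]
  A via A→c b: +{c}
  B via B→a: +{a}
  B via B→b: +{b}
  S via S→a: +{a}
  S via S→c B: +{c}
  FIRST[S]={a,c}  FIRST[A]={c}  FIRST[B]={a,b}
[2]
  A via A→B: +{a,b}
  FIRST[S]={a,c}  FIRST[A]={a,b,c}  FIRST[B]={a,b}
[3] — fixpoint
  FIRST[S]={a,c}  FIRST[A]={a,b,c}  FIRST[B]={a,b}

FIRST(A) = ["a", "b", "c"]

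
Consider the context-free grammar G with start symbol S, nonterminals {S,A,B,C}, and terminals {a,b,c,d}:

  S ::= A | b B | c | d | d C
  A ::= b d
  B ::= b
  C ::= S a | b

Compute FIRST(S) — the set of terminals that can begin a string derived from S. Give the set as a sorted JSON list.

FIRST iteration:
iter 1:
  A via A→b d: +{b}
  B via B→b: +{b}
  C via C→b: +{b}
  S via S→A: +{b}
  S via S→c: +{c}
  S via S→d: +{d}
  S: {b,c,d}  A: {b}  B: {b}  C: {b}
iter 2:
  C via C→S a: +{c,d}
  S: {b,c,d}  A: {b}  B: {b}  C: {b,c,d}
iter 3: done
  S: {b,c,d}  A: {b}  B: {b}  C: {b,c,d}

FIRST(S) = ["b", "c", "d"]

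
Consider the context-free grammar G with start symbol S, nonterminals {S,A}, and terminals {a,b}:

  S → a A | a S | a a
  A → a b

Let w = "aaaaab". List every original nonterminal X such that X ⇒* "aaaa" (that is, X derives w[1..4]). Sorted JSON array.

CNF form of G:
  S -> T0 A | T0 S | T0 T0
  A -> T0 T1
  T0 -> a
  T1 -> b

Fill CYK table bottom-up (cells [i..j] with 1 ≤ i ≤ j ≤ 4 only):
  [1..1]={T0}  "a"  orig:{}
  [2..2]={T0}  "a"  orig:{}
  [3..3]={T0}  "a"  orig:{}
  [4..4]={T0}  "a"  orig:{}
  [1..2]={S}  "aa"
  [2..3]={S}  "aa"
  [3..4]={S}  "aa"
  [1..3]={S}  "aaa"
  [2..4]={S}  "aaa"
  [1..4]={S}  "aaaa"

Original NTs in T[1,4] deriving "aaaa": ["S"]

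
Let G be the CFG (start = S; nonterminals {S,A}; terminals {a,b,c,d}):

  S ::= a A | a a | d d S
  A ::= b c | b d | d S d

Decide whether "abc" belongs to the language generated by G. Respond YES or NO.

CNF form of G:
  S -> T2 X5 | T3 A | T3 T3
  A -> T0 T1 | T0 T2 | T2 X4
  T0 -> b
  T1 -> c
  T2 -> d
  T3 -> a
  X4 -> S T2
  X5 -> T2 S

CYK fill:
  T[0,0] 'a' = {T3}  orig:{}
  T[1,1] 'b' = {T0}  orig:{}
  T[2,2] 'c' = {T1}  orig:{}
  T[0,1] 'ab' = ∅
  T[1,2] 'bc' = {A}
  T[0,2] 'abc' = {S}

S ∈ T[0,2] ⇒ YES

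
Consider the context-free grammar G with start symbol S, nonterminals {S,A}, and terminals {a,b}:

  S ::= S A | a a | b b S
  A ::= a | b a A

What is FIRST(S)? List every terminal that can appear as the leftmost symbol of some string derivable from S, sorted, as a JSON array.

FIRST sets, iterate to fixpoint:
iter 1:
  A via A→a: +{a}
  A via A→b a A: +{b}
  S via S→a a: +{a}
  S via S→b b S: +{b}
  FIRST(S)={a,b}  FIRST(A)={a,b}
iter 2: (stable)
  FIRST(S)={a,b}  FIRST(A)={a,b}

FIRST(S) = ["a", "b"]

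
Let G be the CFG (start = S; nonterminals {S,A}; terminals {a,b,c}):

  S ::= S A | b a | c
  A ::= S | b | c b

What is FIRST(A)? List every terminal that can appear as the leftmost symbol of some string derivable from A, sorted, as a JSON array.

Compute FIRST by fixpoint:
iter 1:
  A via A→b: +{b}
  A via A→c b: +{c}
  S via S→b a: +{b}
  S via S→c: +{c}
  FIRST[S]={b,c}  FIRST[A]={b,c}
iter 2: — fixpoint
  FIRST[S]={b,c}  FIRST[A]={b,c}

FIRST(A) = ["b", "c"]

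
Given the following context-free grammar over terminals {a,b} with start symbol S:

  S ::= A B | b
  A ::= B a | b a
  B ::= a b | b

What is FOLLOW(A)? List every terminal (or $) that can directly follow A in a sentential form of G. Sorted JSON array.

Compute FIRST by fixpoint:
pass 1:
  A via A→b a: +{b}
  B via B→a b: +{a}
  B via B→b: +{b}
  S via S→A B: +{b}
  FIRST[S]={b}  FIRST[A]={b}  FIRST[B]={a,b}
pass 2:
  A via A→B a: +{a}
  S via S→A B: +{a}
  FIRST[S]={a,b}  FIRST[A]={a,b}  FIRST[B]={a,b}
pass 3: (stable)
  FIRST[S]={a,b}  FIRST[A]={a,b}  FIRST[B]={a,b}

Compute FOLLOW by fixpoint:
FOLLOW(S) := {$}
[1]
  A→B a: FOLLOW(B) ⊇ FIRST(a) = {a}; new: +{a}
  S→A B: FOLLOW(A) ⊇ FIRST(B) = {a,b}; new: +{a,b}
  S→A B: FOLLOW(B) ⊇ FOLLOW(S) ⊇ {$}; new: +{$}
  FOLLOW[S]={$}  FOLLOW[A]={a,b}  FOLLOW[B]={$,a}
[2] (stable)
  FOLLOW[S]={$}  FOLLOW[A]={a,b}  FOLLOW[B]={$,a}

FOLLOW(A) = ["a", "b"]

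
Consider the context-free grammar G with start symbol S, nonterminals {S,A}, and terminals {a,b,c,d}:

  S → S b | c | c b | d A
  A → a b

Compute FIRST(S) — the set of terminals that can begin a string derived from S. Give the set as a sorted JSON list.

FIRST iteration:
pass 1:
  A via A→a b: +{a}
  S via S→c: +{c}
  S via S→d A: +{d}
  S: {c,d}  A: {a}
pass 2: (no change)
  S: {c,d}  A: {a}

FIRST(S) = ["c", "d"]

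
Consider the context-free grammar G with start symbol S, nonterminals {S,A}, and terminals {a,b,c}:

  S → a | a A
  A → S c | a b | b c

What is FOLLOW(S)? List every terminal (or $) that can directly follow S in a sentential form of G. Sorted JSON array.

FIRST sets, iterate to fixpoint:
[1]
  A via A→a b: +{a}
  A via A→b c: +{b}
  S via S→a: +{a}
  FIRST[S]={a}  FIRST[A]={a,b}
[2] (stable)
  FIRST[S]={a}  FIRST[A]={a,b}

FOLLOW sets:
seed FOLLOW(S) with $
round 1:
  A→S c: FOLLOW(S) ⊇ FIRST(c) = {c}; new: +{c}
  S→a A: FOLLOW(A) ⊇ FOLLOW(S) ⊇ {$,c}; new: +{$,c}
  FOLLOW[S]={$,c}  FOLLOW[A]={$,c}
round 2: done
  FOLLOW[S]={$,c}  FOLLOW[A]={$,c}

FOLLOW(S) = ["$", "c"]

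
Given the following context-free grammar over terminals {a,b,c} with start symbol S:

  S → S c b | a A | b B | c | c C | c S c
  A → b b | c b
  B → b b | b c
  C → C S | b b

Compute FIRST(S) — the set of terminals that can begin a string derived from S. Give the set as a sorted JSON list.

FIRST iteration:
[1]
  A via A→b b: +{b}
  A via A→c b: +{c}
  B via B→b b: +{b}
  C via C→b b: +{b}
  S via S→a A: +{a}
  S via S→b B: +{b}
  S via S→c: +{c}
  FIRST(S)={a,b,c}  FIRST(A)={b,c}  FIRST(B)={b}  FIRST(C)={b}
[2] (stable)
  FIRST(S)={a,b,c}  FIRST(A)={b,c}  FIRST(B)={b}  FIRST(C)={b}

FIRST(S) = ["a", "b", "c"]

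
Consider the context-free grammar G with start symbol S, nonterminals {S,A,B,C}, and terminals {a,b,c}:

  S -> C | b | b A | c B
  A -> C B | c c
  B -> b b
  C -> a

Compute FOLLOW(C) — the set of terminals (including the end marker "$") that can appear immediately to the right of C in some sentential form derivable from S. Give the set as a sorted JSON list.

FIRST sets, iterate to fixpoint:
iter 1:
  A via A→c c: +{c}
  B via B→b b: +{b}
  C via C→a: +{a}
  S via S→C: +{a}
  S via S→b: +{b}
  S via S→c B: +{c}
  FIRST[S]={a,b,c}  FIRST[A]={c}  FIRST[B]={b}  FIRST[C]={a}
iter 2:
  A via A→C B: +{a}
  FIRST[S]={a,b,c}  FIRST[A]={a,c}  FIRST[B]={b}  FIRST[C]={a}
iter 3: (stable)
  FIRST[S]={a,b,c}  FIRST[A]={a,c}  FIRST[B]={b}  FIRST[C]={a}

FOLLOW sets:
FOLLOW(S) := {$}
round 1:
  A→C B: FOLLOW(C) ⊇ FIRST(B) = {b}; new: +{b}
  S→C: FOLLOW(C) ⊇ FOLLOW(S) ⊇ {$}; new: +{$}
  S→b A: FOLLOW(A) ⊇ FOLLOW(S) ⊇ {$}; new: +{$}
  S→c B: FOLLOW(B) ⊇ FOLLOW(S) ⊇ {$}; new: +{$}
  FOLLOW(S)={$}  FOLLOW(A)={$}  FOLLOW(B)={$}  FOLLOW(C)={$,b}
round 2: — fixpoint
  FOLLOW(S)={$}  FOLLOW(A)={$}  FOLLOW(B)={$}  FOLLOW(C)={$,b}

FOLLOW(C) = ["$", "b"]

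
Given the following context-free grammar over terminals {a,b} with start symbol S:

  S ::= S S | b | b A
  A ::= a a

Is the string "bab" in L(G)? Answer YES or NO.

CNF form of G:
  S -> S S | T1 A | b
  A -> T0 T0
  T0 -> a
  T1 -> b

CYK table (by increasing span):
  T[0,0] 'b' = {S,T1}  orig:{S}
  T[1,1] 'a' = {T0}  orig:{}
  T[2,2] 'b' = {S,T1}  orig:{S}
  T[0,1] 'ba' = ∅
  T[1,2] 'ab' = ∅
  T[0,2] 'bab' = ∅

S ∉ T[0,2] ⇒ NO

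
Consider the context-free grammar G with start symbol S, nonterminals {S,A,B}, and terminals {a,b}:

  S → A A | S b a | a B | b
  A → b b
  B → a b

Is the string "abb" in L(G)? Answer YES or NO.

CNF form of G:
  S -> A A | S X2 | T1 B | b
  A -> T0 T0
  B -> T1 T0
  T0 -> b
  T1 -> a
  X2 -> T0 T1

Fill CYK table bottom-up:
  cell(0,0) a: {T1}  orig:{}
  cell(1,1) b: {S,T0}  orig:{S}
  cell(2,2) b: {S,T0}  orig:{S}
  cell(0,1) ab: {B}
  cell(1,2) bb: {A}
  cell(0,2) abb: ∅

S ∉ T[0,2] ⇒ NO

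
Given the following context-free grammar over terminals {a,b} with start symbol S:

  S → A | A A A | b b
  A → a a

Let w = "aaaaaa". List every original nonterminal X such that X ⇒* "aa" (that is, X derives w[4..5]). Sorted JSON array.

Convert to CNF:
  S -> A X2 | T0 T0 | T1 T1
  A -> T0 T0
  T0 -> a
  T1 -> b
  X2 -> A A

CYK table (by increasing span) (cells [i..j] with 4 ≤ i ≤ j ≤ 5 only):
  cell(4,4) a: {T0}  orig:{}
  cell(5,5) a: {T0}  orig:{}
  cell(4,5) aa: {A,S}

Original NTs in T[4,5] deriving "aa": ["A", "S"]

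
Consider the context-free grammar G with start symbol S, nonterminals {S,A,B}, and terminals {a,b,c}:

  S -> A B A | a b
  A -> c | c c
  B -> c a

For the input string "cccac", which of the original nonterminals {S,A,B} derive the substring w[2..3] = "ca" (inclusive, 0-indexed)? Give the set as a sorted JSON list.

CNF form of G:
  S -> A X3 | T1 T2
  A -> T0 T0 | c
  B -> T0 T1
  T0 -> c
  T1 -> a
  T2 -> b
  X3 -> B A

Fill CYK table bottom-up (cells [i..j] with 2 ≤ i ≤ j ≤ 3 only):
  T[2,2] 'c' = {A,T0}  orig:{A}
  T[3,3] 'a' = {T1}  orig:{}
  T[2,3] 'ca' = {B}

Original NTs in T[2,3] deriving "ca": ["B"]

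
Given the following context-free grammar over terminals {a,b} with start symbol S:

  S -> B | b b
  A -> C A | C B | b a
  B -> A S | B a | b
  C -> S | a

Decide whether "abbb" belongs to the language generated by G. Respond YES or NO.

Convert to CNF:
  S -> A S | B T1 | T0 T0 | b
  A -> C A | C B | T0 T1
  B -> A S | B T1 | b
  C -> A S | B T1 | T0 T0 | a | b
  T0 -> b
  T1 -> a

Fill CYK table bottom-up:
  cell(0,0) a: {C,T1}  orig:{C}
  cell(1,1) b: {B,C,S,T0}  orig:{B,C,S}
  cell(2,2) b: {B,C,S,T0}  orig:{B,C,S}
  cell(3,3) b: {B,C,S,T0}  orig:{B,C,S}
  cell(0,1) ab: {A}
  cell(1,2) bb: {A,C,S}
  cell(2,3) bb: {A,C,S}
  cell(0,2) abb: {A,B,C,S}
  cell(1,3) bbb: {A,B,C,S}
  cell(0,3) abbb: {A,B,C,S}

S ∈ T[0,3] ⇒ YES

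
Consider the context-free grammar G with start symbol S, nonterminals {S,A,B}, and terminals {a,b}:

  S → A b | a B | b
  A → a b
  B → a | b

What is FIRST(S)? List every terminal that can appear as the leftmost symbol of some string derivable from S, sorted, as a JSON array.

FIRST sets, iterate to fixpoint:
pass 1:
  A via A→a b: +{a}
  B via B→a: +{a}
  B via B→b: +{b}
  S via S→A b: +{a}
  S via S→b: +{b}
  FIRST(S)={a,b}  FIRST(A)={a}  FIRST(B)={a,b}
pass 2: — fixpoint
  FIRST(S)={a,b}  FIRST(A)={a}  FIRST(B)={a,b}

FIRST(S) = ["a", "b"]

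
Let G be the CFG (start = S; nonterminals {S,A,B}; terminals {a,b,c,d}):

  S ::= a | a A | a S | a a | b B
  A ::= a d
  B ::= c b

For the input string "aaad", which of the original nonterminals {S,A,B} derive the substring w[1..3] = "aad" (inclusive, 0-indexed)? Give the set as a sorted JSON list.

CNF form of G:
  S -> T0 A | T0 S | T0 T0 | T3 B | a
  A -> T0 T1
  B -> T2 T3
  T0 -> a
  T1 -> d
  T2 -> c
  T3 -> b

Fill CYK table bottom-up (cells [i..j] with 1 ≤ i ≤ j ≤ 3 only):
  cell(1,1) a: {S,T0}  orig:{S}
  cell(2,2) a: {S,T0}  orig:{S}
  cell(3,3) d: {T1}  orig:{}
  cell(1,2) aa: {S}
  cell(2,3) ad: {A}
  cell(1,3) aad: {S}

Original NTs in T[1,3] deriving "aad": ["S"]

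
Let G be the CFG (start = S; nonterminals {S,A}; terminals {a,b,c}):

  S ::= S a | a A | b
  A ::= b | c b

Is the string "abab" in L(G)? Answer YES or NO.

CNF form of G:
  S -> S T2 | T2 A | b
  A -> T0 T1 | b
  T0 -> c
  T1 -> b
  T2 -> a

Fill CYK table bottom-up:
  cell(0,0) a: {T2}  orig:{}
  cell(1,1) b: {A,S,T1}  orig:{A,S}
  cell(2,2) a: {T2}  orig:{}
  cell(3,3) b: {A,S,T1}  orig:{A,S}
  cell(0,1) ab: {S}
  cell(1,2) ba: {S}
  cell(2,3) ab: {S}
  cell(0,2) aba: {S}
  cell(1,3) bab: ∅
  cell(0,3) abab: ∅

S ∉ T[0,3] ⇒ NO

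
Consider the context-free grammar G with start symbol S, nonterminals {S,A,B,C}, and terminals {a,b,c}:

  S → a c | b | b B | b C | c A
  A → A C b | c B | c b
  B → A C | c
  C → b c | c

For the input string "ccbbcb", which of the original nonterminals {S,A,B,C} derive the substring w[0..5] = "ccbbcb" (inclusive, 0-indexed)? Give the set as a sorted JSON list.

Convert to CNF:
  S -> T0 B | T0 C | T1 A | T2 T1 | b
  A -> A X3 | T1 B | T1 T0
  B -> A C | c
  C -> T0 T1 | c
  T0 -> b
  T1 -> c
  T2 -> a
  X3 -> C T0

CYK fill (cells [i..j] with 0 ≤ i ≤ j ≤ 5 only):
  T[0,0] 'c' = {B,C,T1}  orig:{B,C}
  T[1,1] 'c' = {B,C,T1}  orig:{B,C}
  T[2,2] 'b' = {S,T0}  orig:{S}
  T[3,3] 'b' = {S,T0}  orig:{S}
  T[4,4] 'c' = {B,C,T1}  orig:{B,C}
  T[5,5] 'b' = {S,T0}  orig:{S}
  T[0,1] 'cc' = {A}
  T[1,2] 'cb' = {A,X3}  orig:{A}
  T[2,3] 'bb' = ∅
  T[3,4] 'bc' = {C,S}
  T[4,5] 'cb' = {A,X3}  orig:{A}
  T[0,2] 'ccb' = {S}
  T[1,3] 'cbb' = ∅
  T[2,4] 'bbc' = {S}
  T[3,5] 'bcb' = {X3}  orig:{}
  T[0,3] 'ccbb' = ∅
  T[1,4] 'cbbc' = {B}
  T[2,5] 'bbcb' = ∅
  T[0,4] 'ccbbc' = {A}
  T[1,5] 'cbbcb' = {A}
  T[0,5] 'ccbbcb' = {S}

Original NTs in T[0,5] deriving "ccbbcb": ["S"]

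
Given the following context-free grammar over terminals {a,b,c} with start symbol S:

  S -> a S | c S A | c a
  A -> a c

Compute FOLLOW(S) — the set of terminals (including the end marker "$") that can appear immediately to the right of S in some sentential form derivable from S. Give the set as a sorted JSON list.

Compute FIRST by fixpoint:
round 1:
  A via A→a c: +{a}
  S via S→a S: +{a}
  S via S→c S A: +{c}
  S: {a,c}  A: {a}
round 2: (no change)
  S: {a,c}  A: {a}

FOLLOW sets:
FOLLOW(S) := {$}
iter 1:
  S→c S A: FOLLOW(S) ⊇ FIRST(A) = {a}; new: +{a}
  S→c S A: FOLLOW(A) ⊇ FOLLOW(S) ⊇ {$,a}; new: +{$,a}
  FOLLOW[S]={$,a}  FOLLOW[A]={$,a}
iter 2: — fixpoint
  FOLLOW[S]={$,a}  FOLLOW[A]={$,a}

FOLLOW(S) = ["$", "a"]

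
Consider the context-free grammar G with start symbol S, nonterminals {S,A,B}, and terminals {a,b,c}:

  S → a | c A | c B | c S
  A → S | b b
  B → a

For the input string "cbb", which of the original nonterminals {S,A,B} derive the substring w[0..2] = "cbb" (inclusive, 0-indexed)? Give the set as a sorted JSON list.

CNF form of G:
  S -> T1 A | T1 B | T1 S | a
  A -> T0 T0 | T1 A | T1 B | T1 S | a
  B -> a
  T0 -> b
  T1 -> c

CYK table (by increasing span) — only the sub-triangle for w[0..2]:
  cell(0,0) c: {T1}  orig:{}
  cell(1,1) b: {T0}  orig:{}
  cell(2,2) b: {T0}  orig:{}
  cell(0,1) cb: ∅
  cell(1,2) bb: {A}
  cell(0,2) cbb: {A,S}

Original NTs in T[0,2] deriving "cbb": ["A", "S"]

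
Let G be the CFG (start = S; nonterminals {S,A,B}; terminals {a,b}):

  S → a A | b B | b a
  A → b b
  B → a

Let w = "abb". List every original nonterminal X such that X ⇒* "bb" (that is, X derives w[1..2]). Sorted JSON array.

CNF form of G:
  S -> T0 B | T0 T1 | T1 A
  A -> T0 T0
  B -> a
  T0 -> b
  T1 -> a

CYK fill (cells [i..j] with 1 ≤ i ≤ j ≤ 2 only):
  T[1,1] 'b' = {T0}  orig:{}
  T[2,2] 'b' = {T0}  orig:{}
  T[1,2] 'bb' = {A}

Original NTs in T[1,2] deriving "bb": ["A"]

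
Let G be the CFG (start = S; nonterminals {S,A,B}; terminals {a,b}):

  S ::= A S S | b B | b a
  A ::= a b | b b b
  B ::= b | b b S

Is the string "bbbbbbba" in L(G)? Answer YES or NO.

Convert to CNF:
  S -> A X4 | T1 B | T1 T0
  A -> T0 T1 | T1 X2
  B -> T1 X3 | b
  T0 -> a
  T1 -> b
  X2 -> T1 T1
  X3 -> T1 S
  X4 -> S S

CYK table (by increasing span):
  T[0,0] 'b' = {B,T1}  orig:{B}
  T[1,1] 'b' = {B,T1}  orig:{B}
  T[2,2] 'b' = {B,T1}  orig:{B}
  T[3,3] 'b' = {B,T1}  orig:{B}
  T[4,4] 'b' = {B,T1}  orig:{B}
  T[5,5] 'b' = {B,T1}  orig:{B}
  T[6,6] 'b' = {B,T1}  orig:{B}
  T[7,7] 'a' = {T0}  orig:{}
  T[0,1] 'bb' = {S,X2}  orig:{S}
  T[1,2] 'bb' = {S,X2}  orig:{S}
  T[2,3] 'bb' = {S,X2}  orig:{S}
  T[3,4] 'bb' = {S,X2}  orig:{S}
  T[4,5] 'bb' = {S,X2}  orig:{S}
  T[5,6] 'bb' = {S,X2}  orig:{S}
  T[6,7] 'ba' = {S}
  T[0,2] 'bbb' = {A,X3}  orig:{A}
  T[1,3] 'bbb' = {A,X3}  orig:{A}
  T[2,4] 'bbb' = {A,X3}  orig:{A}
  T[3,5] 'bbb' = {A,X3}  orig:{A}
  T[4,6] 'bbb' = {A,X3}  orig:{A}
  T[5,7] 'bba' = {X3}  orig:{}
  T[0,3] 'bbbb' = {B,X4}  orig:{B}
  T[1,4] 'bbbb' = {B,X4}  orig:{B}
  T[2,5] 'bbbb' = {B,X4}  orig:{B}
  T[3,6] 'bbbb' = {B,X4}  orig:{B}
  T[4,7] 'bbba' = {B,X4}  orig:{B}
  T[0,4] 'bbbbb' = {S}
  T[1,5] 'bbbbb' = {S}
  T[2,6] 'bbbbb' = {S}
  T[3,7] 'bbbba' = {S}
  T[0,5] 'bbbbbb' = {X3}  orig:{}
  T[1,6] 'bbbbbb' = {X3}  orig:{}
  T[2,7] 'bbbbba' = {X3}  orig:{}
  T[0,6] 'bbbbbbb' = {B,S,X4}  orig:{B,S}
  T[1,7] 'bbbbbba' = {B,S,X4}  orig:{B,S}
  T[0,7] 'bbbbbbba' = {S,X3}  orig:{S}

S ∈ T[0,7] ⇒ YES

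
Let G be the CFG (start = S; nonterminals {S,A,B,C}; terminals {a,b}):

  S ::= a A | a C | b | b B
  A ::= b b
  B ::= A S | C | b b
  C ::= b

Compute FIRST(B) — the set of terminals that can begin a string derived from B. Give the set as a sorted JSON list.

FIRST iteration:
iter 1:
  A via A→b b: +{b}
  B via B→A S: +{b}
  C via C→b: +{b}
  S via S→a A: +{a}
  S via S→b: +{b}
  FIRST[S]={a,b}  FIRST[A]={b}  FIRST[B]={b}  FIRST[C]={b}
iter 2: done
  FIRST[S]={a,b}  FIRST[A]={b}  FIRST[B]={b}  FIRST[C]={b}

FIRST(B) = ["b"]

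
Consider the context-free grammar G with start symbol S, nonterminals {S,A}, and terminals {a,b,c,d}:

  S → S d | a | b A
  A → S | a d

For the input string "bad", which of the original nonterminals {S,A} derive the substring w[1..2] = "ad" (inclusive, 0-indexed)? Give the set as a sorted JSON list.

Convert to CNF:
  S -> S T0 | T2 A | a
  A -> S T0 | T1 T0 | T2 A | a
  T0 -> d
  T1 -> a
  T2 -> b

CYK table (by increasing span) — only the sub-triangle for w[1..2]:
  [1..1]={A,S,T1}  "a"  orig:{A,S}
  [2..2]={T0}  "d"  orig:{}
  [1..2]={A,S}  "ad"

Original NTs in T[1,2] deriving "ad": ["A", "S"]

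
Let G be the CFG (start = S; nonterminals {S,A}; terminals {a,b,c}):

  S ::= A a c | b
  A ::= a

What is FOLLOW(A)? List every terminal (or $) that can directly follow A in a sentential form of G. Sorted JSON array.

Compute FIRST by fixpoint:
iter 1:
  A via A→a: +{a}
  S via S→A a c: +{a}
  S via S→b: +{b}
  FIRST(S)={a,b}  FIRST(A)={a}
iter 2: (stable)
  FIRST(S)={a,b}  FIRST(A)={a}

Compute FOLLOW by fixpoint:
seed FOLLOW(S) with $
round 1:
  S→A a c: FOLLOW(A) ⊇ FIRST(a) = {a}; new: +{a}
  FOLLOW(S)={$}  FOLLOW(A)={a}
round 2: (stable)
  FOLLOW(S)={$}  FOLLOW(A)={a}

FOLLOW(A) = ["a"]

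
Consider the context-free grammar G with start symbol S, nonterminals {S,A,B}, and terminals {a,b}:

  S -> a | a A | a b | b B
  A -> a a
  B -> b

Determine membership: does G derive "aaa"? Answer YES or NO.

CNF form of G:
  S -> T0 A | T0 T1 | T1 B | a
  A -> T0 T0
  B -> b
  T0 -> a
  T1 -> b

CYK table (by increasing span):
  [0..0]={S,T0}  "a"  orig:{S}
  [1..1]={S,T0}  "a"  orig:{S}
  [2..2]={S,T0}  "a"  orig:{S}
  [0..1]={A}  "aa"
  [1..2]={A}  "aa"
  [0..2]={S}  "aaa"

S ∈ T[0,2] ⇒ YES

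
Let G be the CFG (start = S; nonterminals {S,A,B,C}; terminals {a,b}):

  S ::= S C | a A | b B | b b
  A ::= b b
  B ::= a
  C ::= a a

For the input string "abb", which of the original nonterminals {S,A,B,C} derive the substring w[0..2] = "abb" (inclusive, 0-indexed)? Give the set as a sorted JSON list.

CNF form of G:
  S -> S C | T0 B | T0 T0 | T1 A
  A -> T0 T0
  B -> a
  C -> T1 T1
  T0 -> b
  T1 -> a

CYK table (by increasing span) — only the sub-triangle for w[0..2]:
  T[0,0] 'a' = {B,T1}  orig:{B}
  T[1,1] 'b' = {T0}  orig:{}
  T[2,2] 'b' = {T0}  orig:{}
  T[0,1] 'ab' = ∅
  T[1,2] 'bb' = {A,S}
  T[0,2] 'abb' = {S}

Original NTs in T[0,2] deriving "abb": ["S"]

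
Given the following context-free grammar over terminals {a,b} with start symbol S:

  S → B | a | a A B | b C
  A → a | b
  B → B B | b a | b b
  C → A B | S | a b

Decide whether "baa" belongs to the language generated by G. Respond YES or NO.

Convert to CNF:
  S -> B B | T0 C | T0 T0 | T0 T1 | T1 X3 | a
  A -> a | b
  B -> B B | T0 T0 | T0 T1
  C -> A B | B B | T0 C | T0 T0 | T0 T1 | T1 T0 | T1 X2 | a
  T0 -> b
  T1 -> a
  X2 -> A B
  X3 -> A B

Fill CYK table bottom-up:
  [0..0]={A,T0}  "b"  orig:{A}
  [1..1]={A,C,S,T1}  "a"  orig:{A,C,S}
  [2..2]={A,C,S,T1}  "a"  orig:{A,C,S}
  [0..1]={B,C,S}  "ba"
  [1..2]=∅  "aa"
  [0..2]=∅  "baa"

S ∉ T[0,2] ⇒ NO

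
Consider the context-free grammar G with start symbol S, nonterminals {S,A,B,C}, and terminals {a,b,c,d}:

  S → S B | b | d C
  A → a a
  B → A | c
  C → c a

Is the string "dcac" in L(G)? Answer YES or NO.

Convert to CNF:
  S -> S B | T2 C | b
  A -> T0 T0
  B -> T0 T0 | c
  C -> T1 T0
  T0 -> a
  T1 -> c
  T2 -> d

Fill CYK table bottom-up:
  T[0,0] 'd' = {T2}  orig:{}
  T[1,1] 'c' = {B,T1}  orig:{B}
  T[2,2] 'a' = {T0}  orig:{}
  T[3,3] 'c' = {B,T1}  orig:{B}
  T[0,1] 'dc' = ∅
  T[1,2] 'ca' = {C}
  T[2,3] 'ac' = ∅
  T[0,2] 'dca' = {S}
  T[1,3] 'cac' = ∅
  T[0,3] 'dcac' = {S}

S ∈ T[0,3] ⇒ YES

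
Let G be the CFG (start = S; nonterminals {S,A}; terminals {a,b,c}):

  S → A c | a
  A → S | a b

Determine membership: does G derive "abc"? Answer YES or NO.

CNF form of G:
  S -> A T0 | a
  A -> A T0 | T1 T2 | a
  T0 -> c
  T1 -> a
  T2 -> b

CYK table (by increasing span):
  T[0,0] 'a' = {A,S,T1}  orig:{A,S}
  T[1,1] 'b' = {T2}  orig:{}
  T[2,2] 'c' = {T0}  orig:{}
  T[0,1] 'ab' = {A}
  T[1,2] 'bc' = ∅
  T[0,2] 'abc' = {A,S}

S ∈ T[0,2] ⇒ YES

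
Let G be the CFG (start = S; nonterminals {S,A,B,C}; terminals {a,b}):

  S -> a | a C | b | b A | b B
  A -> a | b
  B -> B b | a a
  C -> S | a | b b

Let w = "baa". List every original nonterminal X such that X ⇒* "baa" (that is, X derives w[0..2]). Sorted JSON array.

Convert to CNF:
  S -> T0 A | T0 B | T1 C | a | b
  A -> a | b
  B -> B T0 | T1 T1
  C -> T0 A | T0 B | T0 T0 | T1 C | a | b
  T0 -> b
  T1 -> a

CYK fill, restricted to cells inside w[0..2]:
  [0..0]={A,C,S,T0}  "b"  orig:{A,C,S}
  [1..1]={A,C,S,T1}  "a"  orig:{A,C,S}
  [2..2]={A,C,S,T1}  "a"  orig:{A,C,S}
  [0..1]={C,S}  "ba"
  [1..2]={B,C,S}  "aa"
  [0..2]={C,S}  "baa"

Original NTs in T[0,2] deriving "baa": ["C", "S"]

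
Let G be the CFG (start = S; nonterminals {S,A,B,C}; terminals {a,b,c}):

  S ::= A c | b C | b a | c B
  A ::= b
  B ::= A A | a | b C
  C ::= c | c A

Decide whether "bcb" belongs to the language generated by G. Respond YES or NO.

CNF form of G:
  S -> A T1 | T0 C | T0 T2 | T1 B
  A -> b
  B -> A A | T0 C | a
  C -> T1 A | c
  T0 -> b
  T1 -> c
  T2 -> a

CYK table (by increasing span):
  cell(0,0) b: {A,T0}  orig:{A}
  cell(1,1) c: {C,T1}  orig:{C}
  cell(2,2) b: {A,T0}  orig:{A}
  cell(0,1) bc: {B,S}
  cell(1,2) cb: {C}
  cell(0,2) bcb: {B,S}

S ∈ T[0,2] ⇒ YES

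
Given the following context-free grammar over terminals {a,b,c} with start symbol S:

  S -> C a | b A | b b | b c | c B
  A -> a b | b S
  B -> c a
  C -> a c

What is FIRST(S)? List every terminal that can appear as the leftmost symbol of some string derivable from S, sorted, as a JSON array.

FIRST sets, iterate to fixpoint:
[1]
  A via A→a b: +{a}
  A via A→b S: +{b}
  B via B→c a: +{c}
  C via C→a c: +{a}
  S via S→C a: +{a}
  S via S→b A: +{b}
  S via S→c B: +{c}
  S: {a,b,c}  A: {a,b}  B: {c}  C: {a}
[2] (stable)
  S: {a,b,c}  A: {a,b}  B: {c}  C: {a}

FIRST(S) = ["a", "b", "c"]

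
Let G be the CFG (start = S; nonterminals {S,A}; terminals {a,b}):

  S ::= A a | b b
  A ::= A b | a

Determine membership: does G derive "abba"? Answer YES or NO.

CNF form of G:
  S -> A T1 | T0 T0
  A -> A T0 | a
  T0 -> b
  T1 -> a

CYK table (by increasing span):
  [0..0]={A,T1}  "a"  orig:{A}
  [1..1]={T0}  "b"  orig:{}
  [2..2]={T0}  "b"  orig:{}
  [3..3]={A,T1}  "a"  orig:{A}
  [0..1]={A}  "ab"
  [1..2]={S}  "bb"
  [2..3]=∅  "ba"
  [0..2]={A}  "abb"
  [1..3]=∅  "bba"
  [0..3]={S}  "abba"

S ∈ T[0,3] ⇒ YES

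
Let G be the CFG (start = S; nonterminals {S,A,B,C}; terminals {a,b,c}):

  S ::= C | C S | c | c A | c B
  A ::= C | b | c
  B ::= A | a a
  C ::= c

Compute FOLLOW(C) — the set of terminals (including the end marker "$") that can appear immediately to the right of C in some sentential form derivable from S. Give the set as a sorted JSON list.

Compute FIRST by fixpoint:
round 1:
  A via A→b: +{b}
  A via A→c: +{c}
  B via B→A: +{b,c}
  B via B→a a: +{a}
  C via C→c: +{c}
  S via S→C: +{c}
  FIRST[S]={c}  FIRST[A]={b,c}  FIRST[B]={a,b,c}  FIRST[C]={c}
round 2: (no change)
  FIRST[S]={c}  FIRST[A]={b,c}  FIRST[B]={a,b,c}  FIRST[C]={c}

FOLLOW sets:
FOLLOW(S) := {$}
pass 1:
  S→C: FOLLOW(C) ⊇ FOLLOW(S) ⊇ {$}; new: +{$}
  S→C S: FOLLOW(C) ⊇ FIRST(S) = {c}; new: +{c}
  S→c A: FOLLOW(A) ⊇ FOLLOW(S) ⊇ {$}; new: +{$}
  S→c B: FOLLOW(B) ⊇ FOLLOW(S) ⊇ {$}; new: +{$}
  S: {$}  A: {$}  B: {$}  C: {$,c}
pass 2: done
  S: {$}  A: {$}  B: {$}  C: {$,c}

FOLLOW(C) = ["$", "c"]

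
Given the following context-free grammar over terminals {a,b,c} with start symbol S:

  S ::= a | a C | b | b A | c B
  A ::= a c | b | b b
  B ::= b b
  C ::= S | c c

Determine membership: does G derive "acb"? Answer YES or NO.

Convert to CNF:
  S -> T0 C | T1 B | T2 A | a | b
  A -> T0 T1 | T2 T2 | b
  B -> T2 T2
  C -> T0 C | T1 B | T1 T1 | T2 A | a | b
  T0 -> a
  T1 -> c
  T2 -> b

CYK fill:
  [0..0]={C,S,T0}  "a"  orig:{C,S}
  [1..1]={T1}  "c"  orig:{}
  [2..2]={A,C,S,T2}  "b"  orig:{A,C,S}
  [0..1]={A}  "ac"
  [1..2]=∅  "cb"
  [0..2]=∅  "acb"

S ∉ T[0,2] ⇒ NO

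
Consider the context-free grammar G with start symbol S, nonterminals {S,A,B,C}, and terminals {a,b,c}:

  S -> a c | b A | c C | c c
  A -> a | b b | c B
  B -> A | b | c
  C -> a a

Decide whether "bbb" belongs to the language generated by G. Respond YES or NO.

Convert to CNF:
  S -> T0 A | T1 C | T1 T1 | T2 T1
  A -> T0 T0 | T1 B | a
  B -> T0 T0 | T1 B | a | b | c
  C -> T2 T2
  T0 -> b
  T1 -> c
  T2 -> a

Fill CYK table bottom-up:
  [0..0]={B,T0}  "b"  orig:{B}
  [1..1]={B,T0}  "b"  orig:{B}
  [2..2]={B,T0}  "b"  orig:{B}
  [0..1]={A,B}  "bb"
  [1..2]={A,B}  "bb"
  [0..2]={S}  "bbb"

S ∈ T[0,2] ⇒ YES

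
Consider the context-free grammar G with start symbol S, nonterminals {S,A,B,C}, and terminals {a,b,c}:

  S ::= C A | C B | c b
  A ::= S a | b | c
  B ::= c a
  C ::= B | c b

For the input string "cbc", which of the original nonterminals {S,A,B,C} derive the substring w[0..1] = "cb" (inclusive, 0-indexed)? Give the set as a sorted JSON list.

Convert to CNF:
  S -> C A | C B | T1 T2
  A -> S T0 | b | c
  B -> T1 T0
  C -> T1 T0 | T1 T2
  T0 -> a
  T1 -> c
  T2 -> b

Fill CYK table bottom-up, restricted to cells inside w[0..1]:
  T[0,0] 'c' = {A,T1}  orig:{A}
  T[1,1] 'b' = {A,T2}  orig:{A}
  T[0,1] 'cb' = {C,S}

Original NTs in T[0,1] deriving "cb": ["C", "S"]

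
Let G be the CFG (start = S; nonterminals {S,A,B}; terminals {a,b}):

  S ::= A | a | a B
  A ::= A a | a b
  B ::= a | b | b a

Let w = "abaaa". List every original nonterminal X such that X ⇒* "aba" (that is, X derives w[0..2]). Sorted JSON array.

CNF form of G:
  S -> A T0 | T0 B | T0 T1 | a
  A -> A T0 | T0 T1
  B -> T1 T0 | a | b
  T0 -> a
  T1 -> b

Fill CYK table bottom-up (cells [i..j] with 0 ≤ i ≤ j ≤ 2 only):
  cell(0,0) a: {B,S,T0}  orig:{B,S}
  cell(1,1) b: {B,T1}  orig:{B}
  cell(2,2) a: {B,S,T0}  orig:{B,S}
  cell(0,1) ab: {A,S}
  cell(1,2) ba: {B}
  cell(0,2) aba: {A,S}

Original NTs in T[0,2] deriving "aba": ["A", "S"]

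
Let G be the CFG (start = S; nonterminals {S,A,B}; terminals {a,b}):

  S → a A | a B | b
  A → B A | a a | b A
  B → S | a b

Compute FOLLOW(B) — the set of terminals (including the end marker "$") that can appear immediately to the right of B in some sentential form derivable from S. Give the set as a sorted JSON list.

FIRST sets, iterate to fixpoint:
[1]
  A via A→a a: +{a}
  A via A→b A: +{b}
  B via B→a b: +{a}
  S via S→a A: +{a}
  S via S→b: +{b}
  S: {a,b}  A: {a,b}  B: {a}
[2]
  B via B→S: +{b}
  S: {a,b}  A: {a,b}  B: {a,b}
[3] done
  S: {a,b}  A: {a,b}  B: {a,b}

Compute FOLLOW by fixpoint:
FOLLOW(S) := {$}
[1]
  A→B A: FOLLOW(B) ⊇ FIRST(A) = {a,b}; new: +{a,b}
  B→S: FOLLOW(S) ⊇ FOLLOW(B) ⊇ {a,b}; new: +{a,b}
  S→a A: FOLLOW(A) ⊇ FOLLOW(S) ⊇ {$,a,b}; new: +{$,a,b}
  S→a B: FOLLOW(B) ⊇ FOLLOW(S) ⊇ {$,a,b}; new: +{$}
  S: {$,a,b}  A: {$,a,b}  B: {$,a,b}
[2] (no change)
  S: {$,a,b}  A: {$,a,b}  B: {$,a,b}

FOLLOW(B) = ["$", "a", "b"]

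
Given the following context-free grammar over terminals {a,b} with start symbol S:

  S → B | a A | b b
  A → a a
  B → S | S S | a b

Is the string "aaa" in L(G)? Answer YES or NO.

Convert to CNF:
  S -> S S | T0 A | T0 T1 | T1 T1
  A -> T0 T0
  B -> S S | T0 A | T0 T1 | T1 T1
  T0 -> a
  T1 -> b

Fill CYK table bottom-up:
  [0..0]={T0}  "a"  orig:{}
  [1..1]={T0}  "a"  orig:{}
  [2..2]={T0}  "a"  orig:{}
  [0..1]={A}  "aa"
  [1..2]={A}  "aa"
  [0..2]={B,S}  "aaa"

S ∈ T[0,2] ⇒ YES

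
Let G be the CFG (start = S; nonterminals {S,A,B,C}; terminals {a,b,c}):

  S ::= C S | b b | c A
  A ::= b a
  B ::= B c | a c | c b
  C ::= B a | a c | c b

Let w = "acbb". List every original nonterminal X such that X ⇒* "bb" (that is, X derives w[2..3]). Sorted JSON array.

CNF form of G:
  S -> C S | T0 T0 | T2 A
  A -> T0 T1
  B -> B T2 | T1 T2 | T2 T0
  C -> B T1 | T1 T2 | T2 T0
  T0 -> b
  T1 -> a
  T2 -> c

CYK fill (cells [i..j] with 2 ≤ i ≤ j ≤ 3 only):
  T[2,2] 'b' = {T0}  orig:{}
  T[3,3] 'b' = {T0}  orig:{}
  T[2,3] 'bb' = {S}

Original NTs in T[2,3] deriving "bb": ["S"]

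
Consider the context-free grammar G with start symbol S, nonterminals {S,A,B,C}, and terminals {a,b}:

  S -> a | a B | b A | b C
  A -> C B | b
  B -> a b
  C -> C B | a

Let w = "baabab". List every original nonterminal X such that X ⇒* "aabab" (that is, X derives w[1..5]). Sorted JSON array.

CNF form of G:
  S -> T0 B | T1 A | T1 C | a
  A -> C B | b
  B -> T0 T1
  C -> C B | a
  T0 -> a
  T1 -> b

CYK fill — only the sub-triangle for w[1..5]:
  T[1,1] 'a' = {C,S,T0}  orig:{C,S}
  T[2,2] 'a' = {C,S,T0}  orig:{C,S}
  T[3,3] 'b' = {A,T1}  orig:{A}
  T[4,4] 'a' = {C,S,T0}  orig:{C,S}
  T[5,5] 'b' = {A,T1}  orig:{A}
  T[1,2] 'aa' = ∅
  T[2,3] 'ab' = {B}
  T[3,4] 'ba' = {S}
  T[4,5] 'ab' = {B}
  T[1,3] 'aab' = {A,C,S}
  T[2,4] 'aba' = ∅
  T[3,5] 'bab' = ∅
  T[1,4] 'aaba' = ∅
  T[2,5] 'abab' = ∅
  T[1,5] 'aabab' = {A,C}

Original NTs in T[1,5] deriving "aabab": ["A", "C"]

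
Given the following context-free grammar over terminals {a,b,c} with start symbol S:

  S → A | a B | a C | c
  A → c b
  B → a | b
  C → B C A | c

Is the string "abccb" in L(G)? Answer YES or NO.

Convert to CNF:
  S -> T0 T1 | T2 B | T2 C | c
  A -> T0 T1
  B -> a | b
  C -> B X3 | c
  T0 -> c
  T1 -> b
  T2 -> a
  X3 -> C A

Fill CYK table bottom-up:
  [0..0]={B,T2}  "a"  orig:{B}
  [1..1]={B,T1}  "b"  orig:{B}
  [2..2]={C,S,T0}  "c"  orig:{C,S}
  [3..3]={C,S,T0}  "c"  orig:{C,S}
  [4..4]={B,T1}  "b"  orig:{B}
  [0..1]={S}  "ab"
  [1..2]=∅  "bc"
  [2..3]=∅  "cc"
  [3..4]={A,S}  "cb"
  [0..2]=∅  "abc"
  [1..3]=∅  "bcc"
  [2..4]={X3}  "ccb"  orig:{}
  [0..3]=∅  "abcc"
  [1..4]={C}  "bccb"
  [0..4]={S}  "abccb"

S ∈ T[0,4] ⇒ YES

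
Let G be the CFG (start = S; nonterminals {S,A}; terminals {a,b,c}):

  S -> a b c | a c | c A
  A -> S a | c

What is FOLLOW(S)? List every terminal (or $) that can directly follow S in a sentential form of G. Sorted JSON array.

Compute FIRST by fixpoint:
iter 1:
  A via A→c: +{c}
  S via S→a b c: +{a}
  S via S→c A: +{c}
  S: {a,c}  A: {c}
iter 2:
  A via A→S a: +{a}
  S: {a,c}  A: {a,c}
iter 3: (no change)
  S: {a,c}  A: {a,c}

FOLLOW sets:
seed FOLLOW(S) with $
round 1:
  A→S a: FOLLOW(S) ⊇ FIRST(a) = {a}; new: +{a}
  S→c A: FOLLOW(A) ⊇ FOLLOW(S) ⊇ {$,a}; new: +{$,a}
  S: {$,a}  A: {$,a}
round 2: done
  S: {$,a}  A: {$,a}

FOLLOW(S) = ["$", "a"]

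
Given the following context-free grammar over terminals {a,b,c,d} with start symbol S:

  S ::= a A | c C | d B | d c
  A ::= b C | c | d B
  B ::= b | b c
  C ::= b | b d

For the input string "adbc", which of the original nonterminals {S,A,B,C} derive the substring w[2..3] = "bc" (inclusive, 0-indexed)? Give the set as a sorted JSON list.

CNF form of G:
  S -> T1 B | T1 T2 | T2 C | T3 A
  A -> T0 C | T1 B | c
  B -> T0 T2 | b
  C -> T0 T1 | b
  T0 -> b
  T1 -> d
  T2 -> c
  T3 -> a

Fill CYK table bottom-up — only the sub-triangle for w[2..3]:
  T[2,2] 'b' = {B,C,T0}  orig:{B,C}
  T[3,3] 'c' = {A,T2}  orig:{A}
  T[2,3] 'bc' = {B}

Original NTs in T[2,3] deriving "bc": ["B"]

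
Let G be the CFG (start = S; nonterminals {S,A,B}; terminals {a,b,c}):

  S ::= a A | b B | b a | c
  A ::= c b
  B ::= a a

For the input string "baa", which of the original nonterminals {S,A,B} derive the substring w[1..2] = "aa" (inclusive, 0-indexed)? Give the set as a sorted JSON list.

CNF form of G:
  S -> T1 B | T1 T2 | T2 A | c
  A -> T0 T1
  B -> T2 T2
  T0 -> c
  T1 -> b
  T2 -> a

CYK table (by increasing span), restricted to cells inside w[1..2]:
  [1..1]={T2}  "a"  orig:{}
  [2..2]={T2}  "a"  orig:{}
  [1..2]={B}  "aa"

Original NTs in T[1,2] deriving "aa": ["B"]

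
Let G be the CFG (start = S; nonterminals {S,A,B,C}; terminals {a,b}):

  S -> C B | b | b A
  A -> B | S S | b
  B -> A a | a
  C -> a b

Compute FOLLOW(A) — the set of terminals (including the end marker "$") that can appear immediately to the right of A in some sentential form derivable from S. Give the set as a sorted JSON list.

FIRST sets, iterate to fixpoint:
round 1:
  A via A→b: +{b}
  B via B→A a: +{b}
  B via B→a: +{a}
  C via C→a b: +{a}
  S via S→C B: +{a}
  S via S→b: +{b}
  FIRST(S)={a,b}  FIRST(A)={b}  FIRST(B)={a,b}  FIRST(C)={a}
round 2:
  A via A→B: +{a}
  FIRST(S)={a,b}  FIRST(A)={a,b}  FIRST(B)={a,b}  FIRST(C)={a}
round 3: (no change)
  FIRST(S)={a,b}  FIRST(A)={a,b}  FIRST(B)={a,b}  FIRST(C)={a}

Compute FOLLOW by fixpoint:
FOLLOW(S) := {$}
[1]
  A→S S: FOLLOW(S) ⊇ FIRST(S) = {a,b}; new: +{a,b}
  B→A a: FOLLOW(A) ⊇ FIRST(a) = {a}; new: +{a}
  S→C B: FOLLOW(C) ⊇ FIRST(B) = {a,b}; new: +{a,b}
  S→C B: FOLLOW(B) ⊇ FOLLOW(S) ⊇ {$,a,b}; new: +{$,a,b}
  S→b A: FOLLOW(A) ⊇ FOLLOW(S) ⊇ {$,a,b}; new: +{$,b}
  S: {$,a,b}  A: {$,a,b}  B: {$,a,b}  C: {a,b}
[2] — fixpoint
  S: {$,a,b}  A: {$,a,b}  B: {$,a,b}  C: {a,b}

FOLLOW(A) = ["$", "a", "b"]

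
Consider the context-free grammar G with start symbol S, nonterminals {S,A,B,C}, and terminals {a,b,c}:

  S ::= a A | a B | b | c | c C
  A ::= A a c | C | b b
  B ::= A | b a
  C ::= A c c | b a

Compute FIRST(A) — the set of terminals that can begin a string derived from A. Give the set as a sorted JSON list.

Compute FIRST by fixpoint:
[1]
  A via A→b b: +{b}
  B via B→A: +{b}
  C via C→A c c: +{b}
  S via S→a A: +{a}
  S via S→b: +{b}
  S via S→c: +{c}
  FIRST[S]={a,b,c}  FIRST[A]={b}  FIRST[B]={b}  FIRST[C]={b}
[2] (no change)
  FIRST[S]={a,b,c}  FIRST[A]={b}  FIRST[B]={b}  FIRST[C]={b}

FIRST(A) = ["b"]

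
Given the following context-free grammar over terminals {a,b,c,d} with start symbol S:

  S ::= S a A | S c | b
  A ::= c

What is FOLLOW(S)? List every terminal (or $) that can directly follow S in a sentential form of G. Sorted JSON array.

FIRST sets, iterate to fixpoint:
iter 1:
  A via A→c: +{c}
  S via S→b: +{b}
  FIRST(S)={b}  FIRST(A)={c}
iter 2: done
  FIRST(S)={b}  FIRST(A)={c}

FOLLOW iteration:
FOLLOW(S) := {$}
round 1:
  S→S a A: FOLLOW(S) ⊇ FIRST(a) = {a}; new: +{a}
  S→S a A: FOLLOW(A) ⊇ FOLLOW(S) ⊇ {$,a}; new: +{$,a}
  S→S c: FOLLOW(S) ⊇ FIRST(c) = {c}; new: +{c}
  S: {$,a,c}  A: {$,a}
round 2:
  S→S a A: FOLLOW(A) ⊇ FOLLOW(S) ⊇ {$,a,c}; new: +{c}
  S: {$,a,c}  A: {$,a,c}
round 3: (stable)
  S: {$,a,c}  A: {$,a,c}

FOLLOW(S) = ["$", "a", "c"]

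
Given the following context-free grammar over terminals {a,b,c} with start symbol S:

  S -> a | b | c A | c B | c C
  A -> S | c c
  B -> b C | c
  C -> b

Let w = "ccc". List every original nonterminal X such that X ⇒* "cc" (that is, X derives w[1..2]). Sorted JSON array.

CNF form of G:
  S -> T0 A | T0 B | T0 C | a | b
  A -> T0 A | T0 B | T0 C | T0 T0 | a | b
  B -> T1 C | c
  C -> b
  T0 -> c
  T1 -> b

Fill CYK table bottom-up, restricted to cells inside w[1..2]:
  T[1,1] 'c' = {B,T0}  orig:{B}
  T[2,2] 'c' = {B,T0}  orig:{B}
  T[1,2] 'cc' = {A,S}

Original NTs in T[1,2] deriving "cc": ["A", "S"]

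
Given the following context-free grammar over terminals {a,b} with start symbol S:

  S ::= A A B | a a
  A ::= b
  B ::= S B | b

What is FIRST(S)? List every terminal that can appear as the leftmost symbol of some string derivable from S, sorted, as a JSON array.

FIRST sets, iterate to fixpoint:
iter 1:
  A via A→b: +{b}
  B via B→b: +{b}
  S via S→A A B: +{b}
  S via S→a a: +{a}
  FIRST(S)={a,b}  FIRST(A)={b}  FIRST(B)={b}
iter 2:
  B via B→S B: +{a}
  FIRST(S)={a,b}  FIRST(A)={b}  FIRST(B)={a,b}
iter 3: (stable)
  FIRST(S)={a,b}  FIRST(A)={b}  FIRST(B)={a,b}

FIRST(S) = ["a", "b"]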